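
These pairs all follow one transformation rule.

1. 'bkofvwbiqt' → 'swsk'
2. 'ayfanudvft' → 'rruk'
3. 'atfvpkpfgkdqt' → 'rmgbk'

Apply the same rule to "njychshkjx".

etyo

In each case the input is transformed by: keep one character in every 3, starting at position 1 (positions 1st, 4th, 7th, ...), then shift every letter 9 places backward in the alphabet (wrapping around).
Working it through for "njychshkjx": intermediate "nchx", final "etyo".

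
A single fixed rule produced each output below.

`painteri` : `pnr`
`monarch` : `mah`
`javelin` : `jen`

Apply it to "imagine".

The transformation: keep one character in every 3, starting at position 1 (positions 1st, 4th, 7th, ...).
On "imagine" that produces "ige".

ige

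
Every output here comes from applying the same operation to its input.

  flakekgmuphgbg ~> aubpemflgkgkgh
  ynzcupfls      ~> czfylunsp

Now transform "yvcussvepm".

cyevmvpuss

In each case the input is transformed by: sort the characters into alphabetical order, then take characters alternately from the front and the back (1st, last, 2nd, 2nd-last, ...).
Working it through for "yvcussvepm": intermediate "cempssuvvy", final "cyevmvpuss".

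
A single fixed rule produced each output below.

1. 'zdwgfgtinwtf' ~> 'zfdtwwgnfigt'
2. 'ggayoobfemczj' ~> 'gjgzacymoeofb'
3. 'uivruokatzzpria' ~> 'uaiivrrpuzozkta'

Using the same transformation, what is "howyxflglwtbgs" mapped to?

The pattern: take characters alternately from the front and the back (1st, last, 2nd, 2nd-last, ...).
For "howyxflglwtbgs" the result is "hsogwbytxwfllg".

hsogwbytxwfllg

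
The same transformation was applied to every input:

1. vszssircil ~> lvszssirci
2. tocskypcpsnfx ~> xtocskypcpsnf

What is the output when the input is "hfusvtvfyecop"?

The pattern: move the last character to the front.
On "hfusvtvfyecop" that produces "phfusvtvfyeco".

phfusvtvfyeco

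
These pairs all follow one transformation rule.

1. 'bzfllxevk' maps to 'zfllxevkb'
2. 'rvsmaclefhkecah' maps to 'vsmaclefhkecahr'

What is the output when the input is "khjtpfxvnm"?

Rule — move the first character to the end.
For "khjtpfxvnm" the result is "hjtpfxvnmk".

hjtpfxvnmk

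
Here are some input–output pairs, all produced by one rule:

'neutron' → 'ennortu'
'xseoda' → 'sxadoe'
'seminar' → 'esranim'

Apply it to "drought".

rdthguo

What's happening: reverse the string, then move the last 2 characters to the front (rotate right by 2).
"drought" → "rdthguo".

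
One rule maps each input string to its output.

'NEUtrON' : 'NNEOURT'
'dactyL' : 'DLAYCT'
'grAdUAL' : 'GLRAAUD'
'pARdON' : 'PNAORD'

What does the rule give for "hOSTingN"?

Rule — take characters alternately from the front and the back (1st, last, 2nd, 2nd-last, ...), then convert every letter to uppercase.
"hOSTingN" → "hNOgSnTi" → "HNOGSNTI".
(Check on "pARdON": → "pNAORd" → "PNAORD" ✓)

HNOGSNTI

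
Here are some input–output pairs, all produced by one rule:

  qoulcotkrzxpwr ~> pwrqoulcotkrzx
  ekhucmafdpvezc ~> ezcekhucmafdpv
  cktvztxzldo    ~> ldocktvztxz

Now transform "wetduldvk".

Each output is the input with this applied: move the last 3 characters to the front (rotate right by 3).
For "wetduldvk" the result is "dvkwetdul".

dvkwetdul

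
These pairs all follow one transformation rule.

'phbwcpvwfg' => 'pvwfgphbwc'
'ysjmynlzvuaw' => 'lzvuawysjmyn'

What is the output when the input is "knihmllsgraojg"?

The rule is to swap the front and back halves of the string.
So "knihmllsgraojg" becomes "sgraojgknihmll".

sgraojgknihmll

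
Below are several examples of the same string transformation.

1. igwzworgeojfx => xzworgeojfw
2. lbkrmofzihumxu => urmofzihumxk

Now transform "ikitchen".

ntchei

Each output is the input with this applied: delete the first 2 characters, then swap the first and last characters.
Applying both steps to "ikitchen": "itchen", then "ntchei".
(Check on "igwzworgeojfx": → "wzworgeojfx" → "xzworgeojfw" ✓)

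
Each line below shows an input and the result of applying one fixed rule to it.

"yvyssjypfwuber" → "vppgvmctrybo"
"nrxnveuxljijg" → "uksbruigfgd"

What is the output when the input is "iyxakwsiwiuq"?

uxhtpftfrn

Rule — delete the first 2 characters, then shift every letter 3 places backward in the alphabet (wrapping around).
Applying that to "iyxakwsiwiuq" gives "uxhtpftfrn".
(Check on "yvyssjypfwuber": → "yssjypfwuber" → "vppgvmctrybo" ✓)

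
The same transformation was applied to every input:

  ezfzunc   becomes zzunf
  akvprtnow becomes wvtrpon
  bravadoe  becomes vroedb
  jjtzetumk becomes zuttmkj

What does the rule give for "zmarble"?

The rule is to sort the characters into reverse alphabetical order, then delete the last 2 characters.
For "zmarble" the result is "zrmle".

zrmle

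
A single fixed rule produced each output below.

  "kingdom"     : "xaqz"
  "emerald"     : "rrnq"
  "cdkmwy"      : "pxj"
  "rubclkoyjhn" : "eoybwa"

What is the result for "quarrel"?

dney

The transformation: shift every letter 13 places forward in the alphabet (wrapping around) — i.e. ROT13, then keep every other character starting from the first (positions 1st, 3rd, 5th, ...).
For "quarrel", step one produces "dhneery"; step two turns that into "dney".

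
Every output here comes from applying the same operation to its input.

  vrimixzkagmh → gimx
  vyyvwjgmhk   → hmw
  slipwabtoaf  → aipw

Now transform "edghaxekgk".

dgk

What's happening: sort the characters into alphabetical order, then keep one character in every 3, starting at position 2 (positions 2nd, 5th, 8th, ...).
On "edghaxekgk": the first step gives "adeegghkkx", and the second then gives "dgk".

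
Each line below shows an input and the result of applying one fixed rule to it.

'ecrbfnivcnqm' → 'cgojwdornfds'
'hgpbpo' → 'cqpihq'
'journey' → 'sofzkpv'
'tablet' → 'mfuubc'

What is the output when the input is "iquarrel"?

Rule — move the first 3 characters to the end (rotate left by 3), then shift every letter 1 place forward in the alphabet (wrapping around).
Working it through for "iquarrel": intermediate "arreliqu", final "bssfmjrv".

bssfmjrv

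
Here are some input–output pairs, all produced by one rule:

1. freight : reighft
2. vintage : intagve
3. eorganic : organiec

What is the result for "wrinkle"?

The transformation: swap the first and last characters, then move the first character to the end.
On "wrinkle": the first step gives "erinklw", and the second then gives "rinklwe".

rinklwe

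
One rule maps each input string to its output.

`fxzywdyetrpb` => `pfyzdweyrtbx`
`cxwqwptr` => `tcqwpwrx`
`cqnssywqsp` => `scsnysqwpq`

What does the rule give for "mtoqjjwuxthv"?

What's happening: swap each adjacent pair of characters (1↔2, 3↔4, ...), then swap the first and last characters.
For "mtoqjjwuxthv", step one produces "tmqojjuwtxvh"; step two turns that into "hmqojjuwtxvt".

hmqojjuwtxvt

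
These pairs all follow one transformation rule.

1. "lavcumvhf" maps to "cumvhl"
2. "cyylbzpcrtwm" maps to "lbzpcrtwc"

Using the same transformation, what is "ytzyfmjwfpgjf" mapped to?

yfmjwfpgjy

The pattern: swap the first and last characters, then delete the first 3 characters.
Starting from "ytzyfmjwfpgjf": after the first operation, "ftzyfmjwfpgjy"; after the second, "yfmjwfpgjy".
(Check on "lavcumvhf": → "favcumvhl" → "cumvhl" ✓)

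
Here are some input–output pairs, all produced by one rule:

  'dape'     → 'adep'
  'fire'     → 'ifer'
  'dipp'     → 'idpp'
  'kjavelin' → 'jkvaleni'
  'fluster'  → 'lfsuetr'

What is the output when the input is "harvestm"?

ahvrsemt

In each case the input is transformed by: swap each adjacent pair of characters (1↔2, 3↔4, ...).
For "harvestm" the result is "ahvrsemt".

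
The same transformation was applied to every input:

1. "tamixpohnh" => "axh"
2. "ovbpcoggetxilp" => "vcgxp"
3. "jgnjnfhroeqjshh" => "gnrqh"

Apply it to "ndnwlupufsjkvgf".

Rule — keep one character in every 3, starting at position 2 (positions 2nd, 5th, 8th, ...).
So "ndnwlupufsjkvgf" becomes "dlujg".

dlujg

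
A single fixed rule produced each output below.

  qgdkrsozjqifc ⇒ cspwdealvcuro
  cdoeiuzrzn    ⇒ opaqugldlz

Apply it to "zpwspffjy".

lbiebrrvk

The pattern: shift every letter 12 places forward in the alphabet (wrapping around).
Doing the same to "zpwspffjy": "lbiebrrvk".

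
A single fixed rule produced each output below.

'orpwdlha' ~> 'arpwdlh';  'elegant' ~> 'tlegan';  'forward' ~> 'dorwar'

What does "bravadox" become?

What's happening: delete the first character, then move the last character to the front.
Applying both steps to "bravadox": "ravadox", then "xravado".

xravado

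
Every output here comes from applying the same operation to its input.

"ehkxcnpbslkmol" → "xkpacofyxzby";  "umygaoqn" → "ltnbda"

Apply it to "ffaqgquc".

ndtdhp

The transformation: delete the first 2 characters, then shift every letter 13 places forward in the alphabet (wrapping around) — i.e. ROT13.
Doing the same to "ffaqgquc": "ndtdhp".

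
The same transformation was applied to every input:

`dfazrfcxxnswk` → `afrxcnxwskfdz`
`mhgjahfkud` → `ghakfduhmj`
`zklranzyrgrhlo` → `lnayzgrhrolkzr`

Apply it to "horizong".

In each case the input is transformed by: swap each adjacent pair of characters (1↔2, 3↔4, ...), then move the first 3 characters to the end (rotate left by 3).
Starting from "horizong": after the first operation, "ohirozgn"; after the second, "rozgnohi".

rozgnohi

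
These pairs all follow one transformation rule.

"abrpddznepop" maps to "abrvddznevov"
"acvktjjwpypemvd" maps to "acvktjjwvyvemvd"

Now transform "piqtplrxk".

viqtvlrxk

Each output is the input with this applied: replace every "p" with "v".
Applying that to "piqtplrxk" gives "viqtvlrxk".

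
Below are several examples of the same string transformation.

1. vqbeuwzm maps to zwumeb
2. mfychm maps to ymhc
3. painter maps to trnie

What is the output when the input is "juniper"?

rpnie

The rule is to delete the first 2 characters, then sort the characters into reverse alphabetical order.
On "juniper" that produces "rpnie".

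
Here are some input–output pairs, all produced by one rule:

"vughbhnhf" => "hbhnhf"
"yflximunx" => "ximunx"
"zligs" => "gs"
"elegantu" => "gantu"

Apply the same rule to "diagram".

Rule — delete the first 3 characters.
For "diagram" the result is "gram".

gram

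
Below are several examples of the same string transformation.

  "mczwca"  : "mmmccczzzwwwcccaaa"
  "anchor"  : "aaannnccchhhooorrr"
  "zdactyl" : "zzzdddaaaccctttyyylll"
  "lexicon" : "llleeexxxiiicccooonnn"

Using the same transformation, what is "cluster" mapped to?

cccllluuusssttteeerrr

The rule is to repeat every character 3 times.
Applying that to "cluster" gives "cccllluuusssttteeerrr".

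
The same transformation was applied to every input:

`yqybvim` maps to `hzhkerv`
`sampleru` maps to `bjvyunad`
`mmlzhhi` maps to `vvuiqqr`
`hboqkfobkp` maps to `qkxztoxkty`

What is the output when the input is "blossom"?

kuxbbxv

Each output is the input with this applied: shift every letter 9 places forward in the alphabet (wrapping around).
Doing the same to "blossom": "kuxbbxv".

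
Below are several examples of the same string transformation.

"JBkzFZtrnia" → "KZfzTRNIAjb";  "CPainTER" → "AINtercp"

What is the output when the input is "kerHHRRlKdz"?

Looking at the pairs, the operation is to move the first 2 characters to the end (rotate left by 2), then flip the case of every letter.
"kerHHRRlKdz" → "rHHRRlKdzke" → "RhhrrLkDZKE".

RhhrrLkDZKE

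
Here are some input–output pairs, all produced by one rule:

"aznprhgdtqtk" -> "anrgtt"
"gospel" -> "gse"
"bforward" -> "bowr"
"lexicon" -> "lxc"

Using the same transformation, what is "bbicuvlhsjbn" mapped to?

biulsb

In each case the input is transformed by: swap each adjacent pair of characters (1↔2, 3↔4, ...), then keep every other character starting from the second (positions 2nd, 4th, 6th, ...).
For "bbicuvlhsjbn", step one produces "bbcivuhljsnb"; step two turns that into "biulsb".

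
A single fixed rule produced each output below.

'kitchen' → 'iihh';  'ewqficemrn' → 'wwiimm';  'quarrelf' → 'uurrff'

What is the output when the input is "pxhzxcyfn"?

In each case the input is transformed by: keep one character in every 3, starting at position 2 (positions 2nd, 5th, 8th, ...), then double every character.
On "pxhzxcyfn" that produces "xxxxff".
(Check on "quarrelf": → "urf" → "uurrff" ✓)

xxxxff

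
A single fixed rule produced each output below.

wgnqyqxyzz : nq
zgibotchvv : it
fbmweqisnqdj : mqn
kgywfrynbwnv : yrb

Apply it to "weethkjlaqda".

Rule — delete the last 3 characters, then keep one character in every 3, starting at position 3 (positions 3rd, 6th, 9th, ...).
"weethkjlaqda" → "weethkjla" → "eka".
(Check on "fbmweqisnqdj": → "fbmweqisn" → "mqn" ✓)

eka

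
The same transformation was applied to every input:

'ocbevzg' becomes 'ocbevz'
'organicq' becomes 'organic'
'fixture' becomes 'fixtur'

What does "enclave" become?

What's happening: delete the last character.
For "enclave" the result is "enclav".

enclav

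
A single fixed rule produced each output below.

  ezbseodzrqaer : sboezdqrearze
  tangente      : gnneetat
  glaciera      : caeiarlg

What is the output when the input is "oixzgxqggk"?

zxxggqkgio

Looking at the pairs, the operation is to swap each adjacent pair of characters (1↔2, 3↔4, ...), then move the first 2 characters to the end (rotate left by 2).
Working it through for "oixzgxqggk": intermediate "iozxxggqkg", final "zxxggqkgio".
(Check on "ezbseodzrqaer": → "zesboezdqrear" → "sboezdqrearze" ✓)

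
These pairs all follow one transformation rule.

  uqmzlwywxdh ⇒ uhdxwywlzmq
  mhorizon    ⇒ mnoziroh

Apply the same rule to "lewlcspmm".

The rule is to reverse the string, then move the last character to the front.
"lewlcspmm" → "mmpsclwel" → "lmmpsclwe".

lmmpsclwe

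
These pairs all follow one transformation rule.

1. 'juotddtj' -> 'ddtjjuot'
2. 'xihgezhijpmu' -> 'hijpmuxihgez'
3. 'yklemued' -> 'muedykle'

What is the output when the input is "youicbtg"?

cbtgyoui

The rule is to swap the front and back halves of the string.
Applying that to "youicbtg" gives "cbtgyoui".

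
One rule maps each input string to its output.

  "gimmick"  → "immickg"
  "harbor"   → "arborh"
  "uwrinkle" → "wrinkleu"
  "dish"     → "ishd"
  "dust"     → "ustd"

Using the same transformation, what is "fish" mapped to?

Looking at the pairs, the operation is to move the first character to the end.
Doing the same to "fish": "ishf".

ishf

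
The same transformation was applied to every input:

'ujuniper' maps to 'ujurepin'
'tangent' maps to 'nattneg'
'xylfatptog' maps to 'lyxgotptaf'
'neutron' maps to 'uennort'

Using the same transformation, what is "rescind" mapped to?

serdnic

The transformation: reverse the string, then move the last 3 characters to the front (rotate right by 3).
Applying that to "rescind" gives "serdnic".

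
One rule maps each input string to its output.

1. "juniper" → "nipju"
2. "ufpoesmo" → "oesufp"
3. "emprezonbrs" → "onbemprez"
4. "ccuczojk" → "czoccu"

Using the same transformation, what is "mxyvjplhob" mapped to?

The transformation: delete the last 2 characters, then move the last 3 characters to the front (rotate right by 3).
Working it through for "mxyvjplhob": intermediate "mxyvjplh", final "plhmxyvj".

plhmxyvj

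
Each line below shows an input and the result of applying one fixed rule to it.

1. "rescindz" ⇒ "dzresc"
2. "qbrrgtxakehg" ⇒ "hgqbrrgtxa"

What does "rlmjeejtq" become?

tqrlmje

The transformation: move the last 2 characters to the front (rotate right by 2), then delete the last 2 characters.
Starting from "rlmjeejtq": after the first operation, "tqrlmjeej"; after the second, "tqrlmje".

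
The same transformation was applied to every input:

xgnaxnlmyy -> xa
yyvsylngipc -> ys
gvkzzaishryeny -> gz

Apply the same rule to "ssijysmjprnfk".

Each output is the input with this applied: keep one character in every 3, starting at position 1 (positions 1st, 4th, 7th, ...), then keep only the first 2 characters.
On "ssijysmjprnfk": the first step gives "sjmrk", and the second then gives "sj".
(Check on "gvkzzaishryeny": → "gzirn" → "gz" ✓)

sj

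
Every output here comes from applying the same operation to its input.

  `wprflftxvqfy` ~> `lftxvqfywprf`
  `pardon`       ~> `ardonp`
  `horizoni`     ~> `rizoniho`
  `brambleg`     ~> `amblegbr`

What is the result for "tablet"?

ablett

Rule — swap the front and back halves of the string, then move the last 2 characters to the front (rotate right by 2).
"tablet" → "ablett".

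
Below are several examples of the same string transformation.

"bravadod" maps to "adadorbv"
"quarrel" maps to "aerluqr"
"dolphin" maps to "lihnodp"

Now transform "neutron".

uornent

Each output is the input with this applied: swap each adjacent pair of characters (1↔2, 3↔4, ...), then move the first 3 characters to the end (rotate left by 3).
Working it through for "neutron": intermediate "entuorn", final "uornent".
(Check on "bravadod": → "rbvadado" → "adadorbv" ✓)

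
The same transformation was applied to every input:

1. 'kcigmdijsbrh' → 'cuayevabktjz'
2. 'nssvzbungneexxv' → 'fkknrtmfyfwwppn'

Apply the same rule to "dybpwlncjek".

vqthodfubwc

Each output is the input with this applied: shift every letter 8 places backward in the alphabet (wrapping around).
So "dybpwlncjek" becomes "vqthodfubwc".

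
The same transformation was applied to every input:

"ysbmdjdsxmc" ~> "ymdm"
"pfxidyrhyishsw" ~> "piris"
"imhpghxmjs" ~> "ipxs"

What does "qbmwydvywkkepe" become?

qwvkp

The rule is to keep one character in every 3, starting at position 1 (positions 1st, 4th, 7th, ...).
On "qbmwydvywkkepe" that produces "qwvkp".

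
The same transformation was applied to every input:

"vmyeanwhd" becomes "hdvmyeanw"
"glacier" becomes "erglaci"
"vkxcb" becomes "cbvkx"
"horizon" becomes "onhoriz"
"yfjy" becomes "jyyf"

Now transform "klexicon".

onklexic

Each output is the input with this applied: move the last 2 characters to the front (rotate right by 2).
"klexicon" → "onklexic".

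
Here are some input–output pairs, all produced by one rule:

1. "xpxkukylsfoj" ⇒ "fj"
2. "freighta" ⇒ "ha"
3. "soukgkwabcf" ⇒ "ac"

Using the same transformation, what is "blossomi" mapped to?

oi

In each case the input is transformed by: keep every other character starting from the second (positions 2nd, 4th, 6th, ...), then keep only the last 2 characters.
Doing the same to "blossomi": "oi".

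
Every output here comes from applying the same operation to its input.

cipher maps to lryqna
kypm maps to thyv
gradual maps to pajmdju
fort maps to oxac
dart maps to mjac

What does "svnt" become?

bewc

Looking at the pairs, the operation is to shift every letter 9 places forward in the alphabet (wrapping around).
So "svnt" becomes "bewc".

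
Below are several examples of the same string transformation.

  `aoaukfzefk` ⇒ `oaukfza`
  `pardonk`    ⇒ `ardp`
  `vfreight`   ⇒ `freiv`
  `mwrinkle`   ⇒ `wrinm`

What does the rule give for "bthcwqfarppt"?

thcwqfarb

Rule — delete the last 3 characters, then move the first character to the end.
For "bthcwqfarppt", step one produces "bthcwqfar"; step two turns that into "thcwqfarb".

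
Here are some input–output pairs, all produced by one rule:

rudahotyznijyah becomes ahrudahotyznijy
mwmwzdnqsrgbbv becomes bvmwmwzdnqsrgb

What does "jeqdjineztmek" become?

ekjeqdjineztm

The pattern: move the last 2 characters to the front (rotate right by 2).
"jeqdjineztmek" → "ekjeqdjineztm".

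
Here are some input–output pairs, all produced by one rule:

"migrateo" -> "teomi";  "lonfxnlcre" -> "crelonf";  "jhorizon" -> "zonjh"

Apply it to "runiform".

Rule — move the last 3 characters to the front (rotate right by 3), then delete the last 3 characters.
"runiform" → "ormrunif" → "ormru".

ormru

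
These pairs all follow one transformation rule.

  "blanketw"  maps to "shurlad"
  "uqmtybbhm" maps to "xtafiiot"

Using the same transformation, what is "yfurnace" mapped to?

In each case the input is transformed by: delete the first character, then shift every letter 7 places forward in the alphabet (wrapping around).
"yfurnace" → "furnace" → "mbyuhjl".

mbyuhjl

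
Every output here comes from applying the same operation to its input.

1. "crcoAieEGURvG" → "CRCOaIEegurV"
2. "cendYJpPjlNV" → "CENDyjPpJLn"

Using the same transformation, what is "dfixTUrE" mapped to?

The transformation: delete the last character, then flip the case of every letter.
Starting from "dfixTUrE": after the first operation, "dfixTUr"; after the second, "DFIXtuR".

DFIXtuR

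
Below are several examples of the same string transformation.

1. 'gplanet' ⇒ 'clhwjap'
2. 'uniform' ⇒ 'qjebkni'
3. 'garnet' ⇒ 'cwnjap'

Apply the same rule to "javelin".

fwrahej

In each case the input is transformed by: shift every letter 4 places backward in the alphabet (wrapping around).
So "javelin" becomes "fwrahej".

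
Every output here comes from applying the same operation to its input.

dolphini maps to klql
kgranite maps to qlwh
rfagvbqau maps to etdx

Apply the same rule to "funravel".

The transformation: shift every letter 3 places forward in the alphabet (wrapping around), then keep only the last 4 characters.
Starting from "funravel": after the first operation, "ixqudyho"; after the second, "dyho".

dyho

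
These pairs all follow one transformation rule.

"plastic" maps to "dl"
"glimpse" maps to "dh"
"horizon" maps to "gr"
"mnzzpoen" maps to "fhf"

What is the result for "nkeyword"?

cov

Looking at the pairs, the operation is to shift every letter 8 places backward in the alphabet (wrapping around), then keep one character in every 3, starting at position 2 (positions 2nd, 5th, 8th, ...).
Applying that to "nkeyword" gives "cov".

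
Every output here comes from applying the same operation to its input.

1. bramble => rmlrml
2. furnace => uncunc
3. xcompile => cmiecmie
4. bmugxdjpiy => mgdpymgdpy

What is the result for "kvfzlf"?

vzfvzf

What's happening: keep every other character starting from the second (positions 2nd, 4th, 6th, ...), then write the whole string twice.
"kvfzlf" → "vzf" → "vzfvzf".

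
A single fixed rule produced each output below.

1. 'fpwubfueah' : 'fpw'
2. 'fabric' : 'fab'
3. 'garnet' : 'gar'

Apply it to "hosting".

The transformation: keep only the first 3 characters.
So "hosting" becomes "hos".

hos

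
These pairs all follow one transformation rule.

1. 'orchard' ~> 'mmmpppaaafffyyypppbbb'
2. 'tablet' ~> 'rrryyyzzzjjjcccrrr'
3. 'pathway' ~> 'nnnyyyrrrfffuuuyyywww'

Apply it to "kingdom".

iiigggllleeebbbmmmkkk

The rule is to repeat every character 3 times, then shift every letter 2 places backward in the alphabet (wrapping around).
For "kingdom", step one produces "kkkiiinnngggdddooommm"; step two turns that into "iiigggllleeebbbmmmkkk".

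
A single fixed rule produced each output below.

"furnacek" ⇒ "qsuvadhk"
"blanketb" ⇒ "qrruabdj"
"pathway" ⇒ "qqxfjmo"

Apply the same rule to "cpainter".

The transformation: sort the characters into alphabetical order, then shift every letter 10 places backward in the alphabet (wrapping around).
Applying that to "cpainter" gives "qsuydfhj".

qsuydfhj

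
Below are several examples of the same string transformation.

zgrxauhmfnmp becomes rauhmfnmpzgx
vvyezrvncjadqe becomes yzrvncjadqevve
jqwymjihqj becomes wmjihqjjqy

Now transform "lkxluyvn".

xuyvnlkl

Rule — move the first 3 characters to the end (rotate left by 3), then swap the first and last characters.
For "lkxluyvn", step one produces "luyvnlkx"; step two turns that into "xuyvnlkl".
(Check on "vvyezrvncjadqe": → "ezrvncjadqevvy" → "yzrvncjadqevve" ✓)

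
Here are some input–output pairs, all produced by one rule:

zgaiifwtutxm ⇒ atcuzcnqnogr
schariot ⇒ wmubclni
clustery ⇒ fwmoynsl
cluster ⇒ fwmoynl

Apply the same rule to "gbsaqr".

Looking at the pairs, the operation is to shift every letter 6 places backward in the alphabet (wrapping around), then swap each adjacent pair of characters (1↔2, 3↔4, ...).
Applying both steps to "gbsaqr": "avmukl", then "vaumlk".
(Check on "schariot": → "mwbulcin" → "wmubclni" ✓)

vaumlk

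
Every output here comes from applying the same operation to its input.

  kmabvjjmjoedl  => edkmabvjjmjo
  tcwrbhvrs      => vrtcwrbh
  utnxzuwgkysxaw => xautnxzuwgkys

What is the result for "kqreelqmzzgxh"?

gxkqreelqmzz

The transformation: delete the last character, then move the last 2 characters to the front (rotate right by 2).
"kqreelqmzzgxh" → "kqreelqmzzgx" → "gxkqreelqmzz".
(Check on "utnxzuwgkysxaw": → "utnxzuwgkysxa" → "xautnxzuwgkys" ✓)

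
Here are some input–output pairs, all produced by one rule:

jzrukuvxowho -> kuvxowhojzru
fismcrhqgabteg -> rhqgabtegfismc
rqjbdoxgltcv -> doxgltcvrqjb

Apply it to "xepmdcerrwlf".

dcerrwlfxepm

The rule is to swap the front and back halves of the string, then move the last 2 characters to the front (rotate right by 2).
"xepmdcerrwlf" → "dcerrwlfxepm".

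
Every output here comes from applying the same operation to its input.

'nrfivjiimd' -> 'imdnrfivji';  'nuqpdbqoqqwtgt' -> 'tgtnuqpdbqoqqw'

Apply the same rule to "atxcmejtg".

jtgatxcme

What's happening: move the last 3 characters to the front (rotate right by 3).
So "atxcmejtg" becomes "jtgatxcme".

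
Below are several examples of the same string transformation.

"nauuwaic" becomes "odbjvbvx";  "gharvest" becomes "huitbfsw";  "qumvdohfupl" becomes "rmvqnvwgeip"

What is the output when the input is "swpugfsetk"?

The pattern: shift every letter 1 place forward in the alphabet (wrapping around), then take characters alternately from the front and the back (1st, last, 2nd, 2nd-last, ...).
Working it through for "swpugfsetk": intermediate "txqvhgtful", final "tlxuqfvthg".

tlxuqfvthg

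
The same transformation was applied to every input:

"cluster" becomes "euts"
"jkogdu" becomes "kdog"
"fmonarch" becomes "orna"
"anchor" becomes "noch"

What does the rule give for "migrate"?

Rule — take characters alternately from the front and the back (1st, last, 2nd, 2nd-last, ...), then keep only the last 4 characters.
On "migrate": the first step gives "meitgar", and the second then gives "tgar".

tgar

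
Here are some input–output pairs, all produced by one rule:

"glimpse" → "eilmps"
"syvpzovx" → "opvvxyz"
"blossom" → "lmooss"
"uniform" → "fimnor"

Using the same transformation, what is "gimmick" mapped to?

ciikmm

Looking at the pairs, the operation is to delete the first character, then sort the characters into alphabetical order.
On "gimmick" that produces "ciikmm".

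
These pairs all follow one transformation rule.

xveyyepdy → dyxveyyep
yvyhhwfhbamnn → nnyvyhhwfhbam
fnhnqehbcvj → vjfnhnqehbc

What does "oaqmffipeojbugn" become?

gnoaqmffipeojbu

Each output is the input with this applied: move the last 2 characters to the front (rotate right by 2).
Doing the same to "oaqmffipeojbugn": "gnoaqmffipeojbu".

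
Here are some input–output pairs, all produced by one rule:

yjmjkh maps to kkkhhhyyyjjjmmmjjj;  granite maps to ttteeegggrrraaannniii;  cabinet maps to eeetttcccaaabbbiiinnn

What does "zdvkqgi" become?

gggiiizzzdddvvvkkkqqq

In each case the input is transformed by: move the last 2 characters to the front (rotate right by 2), then repeat every character 3 times.
On "zdvkqgi": the first step gives "gizdvkq", and the second then gives "gggiiizzzdddvvvkkkqqq".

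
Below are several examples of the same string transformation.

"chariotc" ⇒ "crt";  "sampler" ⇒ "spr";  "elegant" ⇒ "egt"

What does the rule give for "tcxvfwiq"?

tvi

In each case the input is transformed by: keep one character in every 3, starting at position 1 (positions 1st, 4th, 7th, ...).
"tcxvfwiq" → "tvi".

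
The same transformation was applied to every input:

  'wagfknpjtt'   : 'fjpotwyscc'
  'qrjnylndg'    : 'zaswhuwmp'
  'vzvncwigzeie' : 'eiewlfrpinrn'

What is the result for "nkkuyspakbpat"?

wttdhbyjtkyjc

Each output is the input with this applied: shift every letter 9 places forward in the alphabet (wrapping around).
Doing the same to "nkkuyspakbpat": "wttdhbyjtkyjc".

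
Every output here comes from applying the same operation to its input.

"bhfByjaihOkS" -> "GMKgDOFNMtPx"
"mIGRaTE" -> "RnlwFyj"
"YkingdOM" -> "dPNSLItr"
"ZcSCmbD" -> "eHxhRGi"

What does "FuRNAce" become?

The pattern: shift every letter 5 places forward in the alphabet (wrapping around), then flip the case of every letter.
Starting from "FuRNAce": after the first operation, "KzWSFhj"; after the second, "kZwsfHJ".

kZwsfHJ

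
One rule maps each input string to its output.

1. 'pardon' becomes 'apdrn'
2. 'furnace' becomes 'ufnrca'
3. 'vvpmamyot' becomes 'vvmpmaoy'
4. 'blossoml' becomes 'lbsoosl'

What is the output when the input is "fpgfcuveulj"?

pffgucevlu

In each case the input is transformed by: swap each adjacent pair of characters (1↔2, 3↔4, ...), then delete the last character.
Working it through for "fpgfcuveulj": intermediate "pffgucevluj", final "pffgucevlu".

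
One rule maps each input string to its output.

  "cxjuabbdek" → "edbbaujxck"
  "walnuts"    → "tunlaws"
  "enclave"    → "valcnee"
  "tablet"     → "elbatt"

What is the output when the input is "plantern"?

retnalpn

The transformation: reverse the string, then move the first character to the end.
"plantern" → "nretnalp" → "retnalpn".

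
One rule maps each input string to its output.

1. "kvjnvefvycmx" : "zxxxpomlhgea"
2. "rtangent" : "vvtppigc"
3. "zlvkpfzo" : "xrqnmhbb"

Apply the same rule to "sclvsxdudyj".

zxwuunlffea

The pattern: shift every letter 2 places forward in the alphabet (wrapping around), then sort the characters into reverse alphabetical order.
Applying both steps to "sclvsxdudyj": "uenxuzfwfal", then "zxwuunlffea".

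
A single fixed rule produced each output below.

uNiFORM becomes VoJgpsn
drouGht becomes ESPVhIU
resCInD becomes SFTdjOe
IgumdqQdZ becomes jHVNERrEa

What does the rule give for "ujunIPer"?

In each case the input is transformed by: shift every letter 1 place forward in the alphabet (wrapping around), then flip the case of every letter.
"ujunIPer" → "vkvoJQfs" → "VKVOjqFS".

VKVOjqFS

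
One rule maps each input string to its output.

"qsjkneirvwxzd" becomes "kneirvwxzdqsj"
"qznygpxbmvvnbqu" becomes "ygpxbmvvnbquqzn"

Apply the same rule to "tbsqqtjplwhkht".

qqtjplwhkhttbs

Looking at the pairs, the operation is to move the first 3 characters to the end (rotate left by 3).
"tbsqqtjplwhkht" → "qqtjplwhkhttbs".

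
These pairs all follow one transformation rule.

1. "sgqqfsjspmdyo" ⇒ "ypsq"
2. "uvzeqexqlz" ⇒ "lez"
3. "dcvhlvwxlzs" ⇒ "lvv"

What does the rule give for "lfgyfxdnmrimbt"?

mmxg

In each case the input is transformed by: keep one character in every 3, starting at position 3 (positions 3rd, 6th, 9th, ...), then reverse the string.
For "lfgyfxdnmrimbt", step one produces "gxmm"; step two turns that into "mmxg".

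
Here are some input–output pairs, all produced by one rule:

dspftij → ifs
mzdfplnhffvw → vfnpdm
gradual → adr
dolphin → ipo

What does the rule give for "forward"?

rwo

The rule is to reverse the string, then keep every other character starting from the second (positions 2nd, 4th, 6th, ...).
On "forward": the first step gives "drawrof", and the second then gives "rwo".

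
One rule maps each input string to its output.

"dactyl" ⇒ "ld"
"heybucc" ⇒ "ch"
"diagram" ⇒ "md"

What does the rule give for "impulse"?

ei

Each output is the input with this applied: move the first character to the end, then keep only the last 2 characters.
On "impulse": the first step gives "mpulsei", and the second then gives "ei".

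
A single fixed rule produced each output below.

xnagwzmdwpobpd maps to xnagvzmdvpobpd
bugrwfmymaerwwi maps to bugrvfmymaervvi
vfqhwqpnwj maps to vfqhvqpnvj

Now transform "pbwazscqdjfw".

pbvazscqdjfv

Rule — replace every "w" with "v".
Doing the same to "pbwazscqdjfw": "pbvazscqdjfv".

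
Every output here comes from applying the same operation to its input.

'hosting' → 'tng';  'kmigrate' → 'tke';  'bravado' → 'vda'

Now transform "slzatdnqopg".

The transformation: sort the characters into reverse alphabetical order, then keep one character in every 3, starting at position 1 (positions 1st, 4th, 7th, ...).
Applying both steps to "slzatdnqopg": "ztsqponlgda", then "zqnd".

zqnd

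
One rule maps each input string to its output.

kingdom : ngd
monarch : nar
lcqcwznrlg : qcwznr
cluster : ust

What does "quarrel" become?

arr

What's happening: delete the last 2 characters, then delete the first 2 characters.
On "quarrel": the first step gives "quarr", and the second then gives "arr".
(Check on "monarch": → "monar" → "nar" ✓)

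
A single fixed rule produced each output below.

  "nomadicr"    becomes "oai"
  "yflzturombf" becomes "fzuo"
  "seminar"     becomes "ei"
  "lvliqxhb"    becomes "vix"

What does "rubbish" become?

The rule is to delete the last 2 characters, then keep every other character starting from the second (positions 2nd, 4th, 6th, ...).
"rubbish" → "rubbi" → "ub".
(Check on "yflzturombf": → "yflzturom" → "fzuo" ✓)

ub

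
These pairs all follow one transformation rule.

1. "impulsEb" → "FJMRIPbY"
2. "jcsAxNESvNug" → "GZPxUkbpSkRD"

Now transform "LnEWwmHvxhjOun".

Rule — shift every letter 3 places backward in the alphabet (wrapping around), then flip the case of every letter.
Starting from "LnEWwmHvxhjOun": after the first operation, "IkBTtjEsuegLrk"; after the second, "iKbtTJeSUEGlRK".

iKbtTJeSUEGlRK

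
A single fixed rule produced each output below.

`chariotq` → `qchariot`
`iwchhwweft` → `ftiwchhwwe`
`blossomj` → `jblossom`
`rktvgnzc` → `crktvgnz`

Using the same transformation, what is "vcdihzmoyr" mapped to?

Each output is the input with this applied: move the first 3 characters to the end (rotate left by 3), then swap the front and back halves of the string.
For "vcdihzmoyr" the result is "yrvcdihzmo".
(Check on "chariotq": → "riotqcha" → "qchariot" ✓)

yrvcdihzmo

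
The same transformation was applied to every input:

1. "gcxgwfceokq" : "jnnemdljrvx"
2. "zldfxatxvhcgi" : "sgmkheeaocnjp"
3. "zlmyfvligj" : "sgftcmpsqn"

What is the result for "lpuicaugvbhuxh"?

Rule — shift every letter 7 places forward in the alphabet (wrapping around), then swap each adjacent pair of characters (1↔2, 3↔4, ...).
So "lpuicaugvbhuxh" becomes "wspbhjnbicbooe".

wspbhjnbicbooe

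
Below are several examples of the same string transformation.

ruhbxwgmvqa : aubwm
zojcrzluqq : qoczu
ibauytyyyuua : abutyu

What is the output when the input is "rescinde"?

eecn

Rule — move the last 2 characters to the front (rotate right by 2), then keep every other character starting from the second (positions 2nd, 4th, 6th, ...).
Applying both steps to "rescinde": "derescin", then "eecn".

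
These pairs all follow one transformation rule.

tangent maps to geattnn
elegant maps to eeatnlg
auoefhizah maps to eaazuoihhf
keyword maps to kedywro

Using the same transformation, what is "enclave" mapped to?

ecavnle

What's happening: sort the characters into reverse alphabetical order, then move the last 3 characters to the front (rotate right by 3).
On "enclave": the first step gives "vnleeca", and the second then gives "ecavnle".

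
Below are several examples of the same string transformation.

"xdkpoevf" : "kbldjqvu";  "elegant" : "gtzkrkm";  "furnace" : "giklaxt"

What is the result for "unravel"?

bkratxg

The transformation: move the last 3 characters to the front (rotate right by 3), then shift every letter 6 places forward in the alphabet (wrapping around).
On "unravel": the first step gives "velunra", and the second then gives "bkratxg".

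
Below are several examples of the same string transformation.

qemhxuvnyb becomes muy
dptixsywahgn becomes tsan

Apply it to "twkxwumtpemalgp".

Each output is the input with this applied: keep one character in every 3, starting at position 3 (positions 3rd, 6th, 9th, ...).
Doing the same to "twkxwumtpemalgp": "kupap".

kupap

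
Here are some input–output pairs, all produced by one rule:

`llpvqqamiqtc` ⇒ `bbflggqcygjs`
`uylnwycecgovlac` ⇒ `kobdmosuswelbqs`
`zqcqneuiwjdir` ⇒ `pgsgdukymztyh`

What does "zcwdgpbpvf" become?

psmtwfrflv

Looking at the pairs, the operation is to shift every letter 10 places backward in the alphabet (wrapping around).
On "zcwdgpbpvf" that produces "psmtwfrflv".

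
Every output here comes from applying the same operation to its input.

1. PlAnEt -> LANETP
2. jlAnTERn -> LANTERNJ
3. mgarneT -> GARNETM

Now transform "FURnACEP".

URNACEPF

What's happening: move the first character to the end, then convert every letter to uppercase.
On "FURnACEP": the first step gives "URnACEPF", and the second then gives "URNACEPF".
(Check on "jlAnTERn": → "lAnTERnj" → "LANTERNJ" ✓)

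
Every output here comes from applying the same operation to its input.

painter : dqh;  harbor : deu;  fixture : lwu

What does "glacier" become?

The rule is to shift every letter 3 places forward in the alphabet (wrapping around), then keep every other character starting from the second (positions 2nd, 4th, 6th, ...).
"glacier" → "jodflhu" → "ofh".

ofh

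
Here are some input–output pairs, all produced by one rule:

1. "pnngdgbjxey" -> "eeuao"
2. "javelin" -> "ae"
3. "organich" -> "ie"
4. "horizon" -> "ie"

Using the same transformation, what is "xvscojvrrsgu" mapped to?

In each case the input is transformed by: shift every letter 9 places backward in the alphabet (wrapping around), then keep only the vowels.
Starting from "xvscojvrrsgu": after the first operation, "omjtfamiijxl"; after the second, "oaii".

oaii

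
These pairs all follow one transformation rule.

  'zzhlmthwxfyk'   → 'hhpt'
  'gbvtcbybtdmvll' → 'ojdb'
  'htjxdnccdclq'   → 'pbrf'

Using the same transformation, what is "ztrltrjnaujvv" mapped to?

Each output is the input with this applied: shift every letter 8 places forward in the alphabet (wrapping around), then keep only the first 4 characters.
Applying both steps to "ztrltrjnaujvv": "hbztbzrvicrdd", then "hbzt".

hbzt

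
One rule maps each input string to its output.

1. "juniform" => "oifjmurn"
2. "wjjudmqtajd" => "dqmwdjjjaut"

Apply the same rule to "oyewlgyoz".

wglozyoey

What's happening: take characters alternately from the front and the back (1st, last, 2nd, 2nd-last, ...), then move the last 3 characters to the front (rotate right by 3).
On "oyewlgyoz": the first step gives "ozyoeywgl", and the second then gives "wglozyoey".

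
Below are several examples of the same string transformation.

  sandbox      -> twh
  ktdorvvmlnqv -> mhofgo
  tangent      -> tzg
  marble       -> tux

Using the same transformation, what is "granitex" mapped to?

kgmq

The transformation: keep every other character starting from the second (positions 2nd, 4th, 6th, ...), then shift every letter 7 places backward in the alphabet (wrapping around).
For "granitex", step one produces "rntx"; step two turns that into "kgmq".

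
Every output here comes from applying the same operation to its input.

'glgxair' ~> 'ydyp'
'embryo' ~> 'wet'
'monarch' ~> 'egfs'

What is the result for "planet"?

hds

What's happening: delete the last 3 characters, then shift every letter 8 places backward in the alphabet (wrapping around).
So "planet" becomes "hds".
(Check on "embryo": → "emb" → "wet" ✓)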